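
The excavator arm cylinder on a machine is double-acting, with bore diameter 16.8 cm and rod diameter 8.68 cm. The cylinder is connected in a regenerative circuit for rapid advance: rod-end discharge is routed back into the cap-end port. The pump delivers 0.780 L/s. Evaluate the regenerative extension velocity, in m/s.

In regeneration the rod-end outflow joins the pump flow into the cap end, so the net volume the pump must supply per unit advance equals the rod cross-section area.
Rod cross-section A_rod = π/4 × (8.68 cm)² = 59.17 cm^2
v = Q_pump / A_rod

v ≈ 0.132 m/s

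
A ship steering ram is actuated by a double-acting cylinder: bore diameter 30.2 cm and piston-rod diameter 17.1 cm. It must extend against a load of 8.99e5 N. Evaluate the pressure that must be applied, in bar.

P ≈ 126 bar

Cap-side area A_cap = π/4 × (30.2 cm)² = 716.3 cm^2
P = F / A = 8.99e5 N / A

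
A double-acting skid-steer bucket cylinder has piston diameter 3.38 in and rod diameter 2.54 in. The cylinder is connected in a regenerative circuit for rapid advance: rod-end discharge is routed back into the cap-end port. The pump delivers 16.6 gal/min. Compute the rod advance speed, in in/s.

v ≈ 12.6 in/s

In regeneration the rod-end outflow joins the pump flow into the cap end, so the net volume the pump must supply per unit advance equals the rod cross-section area.
Rod cross-section A_rod = π/4 × (2.54 in)² = 5.067 in^2
v = Q_pump / A_rod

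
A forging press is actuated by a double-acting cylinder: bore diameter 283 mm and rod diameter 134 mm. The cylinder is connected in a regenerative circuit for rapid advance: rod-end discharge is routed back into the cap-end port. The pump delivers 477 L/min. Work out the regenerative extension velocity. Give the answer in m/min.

v ≈ 33.8 m/min

In regeneration the rod-end outflow joins the pump flow into the cap end, so the net volume the pump must supply per unit advance equals the rod cross-section area.
Rod cross-section A_rod = π/4 × (134 mm)² = 14100 mm^2
v = Q_pump / A_rod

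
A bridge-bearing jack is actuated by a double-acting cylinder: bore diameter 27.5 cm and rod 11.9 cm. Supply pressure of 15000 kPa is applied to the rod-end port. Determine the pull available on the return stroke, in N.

Rod-side annular area A_ann = π/4 × (27.5² − 11.9²) = 482.7 cm^2
On retraction the pressure acts on the annular area (bore minus rod).
F = P × A_ann

F ≈ 7.24e5 N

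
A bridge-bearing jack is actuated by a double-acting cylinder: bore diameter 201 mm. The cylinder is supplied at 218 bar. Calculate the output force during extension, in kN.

F ≈ 692 kN

Cap-side area A_cap = π/4 × (201 mm)² = 31730 mm^2
F = P × A_cap = 218 bar × A_cap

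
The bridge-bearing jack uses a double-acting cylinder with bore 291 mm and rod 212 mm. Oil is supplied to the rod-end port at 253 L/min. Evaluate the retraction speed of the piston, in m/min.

v ≈ 8.11 m/min

Rod-side annular area A_ann = π/4 × (291² − 212²) = 31210 mm^2
Flow into the rod-end port fills the annular volume.
v = Q / A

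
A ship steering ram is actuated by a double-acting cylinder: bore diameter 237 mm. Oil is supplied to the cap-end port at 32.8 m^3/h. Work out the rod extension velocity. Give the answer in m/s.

v ≈ 0.207 m/s

Cap-side area A_cap = π/4 × (237 mm)² = 44120 mm^2
v = Q / A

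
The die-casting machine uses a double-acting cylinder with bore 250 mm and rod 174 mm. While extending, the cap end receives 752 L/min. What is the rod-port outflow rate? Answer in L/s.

Cap-side area A_cap = π/4 × (250 mm)² = 49090 mm^2
Rod-side annular area A_ann = π/4 × (250² − 174²) = 25310 mm^2
Piston speed v = Q_in/A_cap; rod-end outflow Q_out = v × A_ann = Q_in × A_ann/A_cap.

Q_out ≈ 6.46 L/s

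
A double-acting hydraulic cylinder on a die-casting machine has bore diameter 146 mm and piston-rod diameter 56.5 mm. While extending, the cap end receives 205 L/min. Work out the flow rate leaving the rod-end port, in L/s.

Cap-side area A_cap = π/4 × (146 mm)² = 16740 mm^2
Rod-side annular area A_ann = π/4 × (146² − 56.5²) = 14230 mm^2
Piston speed v = Q_in/A_cap; rod-end outflow Q_out = v × A_ann = Q_in × A_ann/A_cap.

Q_out ≈ 2.90 L/s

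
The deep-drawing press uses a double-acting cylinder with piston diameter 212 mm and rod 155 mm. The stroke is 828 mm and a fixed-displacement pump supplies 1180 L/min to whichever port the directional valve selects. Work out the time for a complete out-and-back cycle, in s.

Cap-side area A_cap = π/4 × (212 mm)² = 35300 mm^2
Rod-side annular area A_ann = π/4 × (212² − 155²) = 16430 mm^2
t_ext = A_cap·L/Q = 1.486 s
t_ret = A_ann·L/Q = 0.6917 s
t_cycle = t_ext + t_ret

t ≈ 2.18 s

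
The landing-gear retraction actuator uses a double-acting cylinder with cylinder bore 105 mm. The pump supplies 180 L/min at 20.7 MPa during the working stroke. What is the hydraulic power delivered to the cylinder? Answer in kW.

Hydraulic power = P × Q

W ≈ 62.1 kW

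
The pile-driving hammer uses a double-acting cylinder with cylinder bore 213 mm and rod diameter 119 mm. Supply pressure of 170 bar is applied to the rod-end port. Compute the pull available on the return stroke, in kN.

F ≈ 417 kN

Rod-side annular area A_ann = π/4 × (213² − 119²) = 24510 mm^2
On retraction the pressure acts on the annular area (bore minus rod).
F = P × A_ann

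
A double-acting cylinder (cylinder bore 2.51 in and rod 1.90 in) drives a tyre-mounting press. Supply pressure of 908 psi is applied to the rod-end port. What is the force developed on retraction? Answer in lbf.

F ≈ 1920 lbf

Rod-side annular area A_ann = π/4 × (2.51² − 1.90²) = 2.113 in^2
On retraction the pressure acts on the annular area (bore minus rod).
F = P × A_ann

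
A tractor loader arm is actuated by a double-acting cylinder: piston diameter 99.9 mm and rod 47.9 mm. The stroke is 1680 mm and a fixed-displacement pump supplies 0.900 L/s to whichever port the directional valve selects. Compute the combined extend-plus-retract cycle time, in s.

Cap-side area A_cap = π/4 × (99.9 mm)² = 7838 mm^2
Rod-side annular area A_ann = π/4 × (99.9² − 47.9²) = 6036 mm^2
t_ext = A_cap·L/Q = 14.63 s
t_ret = A_ann·L/Q = 11.27 s
t_cycle = t_ext + t_ret

t ≈ 25.9 s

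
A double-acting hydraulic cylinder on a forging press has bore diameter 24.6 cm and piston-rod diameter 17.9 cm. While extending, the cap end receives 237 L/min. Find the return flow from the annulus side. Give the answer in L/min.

Q_out ≈ 112 L/min

Cap-side area A_cap = π/4 × (24.6 cm)² = 475.3 cm^2
Rod-side annular area A_ann = π/4 × (24.6² − 17.9²) = 223.6 cm^2
Piston speed v = Q_in/A_cap; rod-end outflow Q_out = v × A_ann = Q_in × A_ann/A_cap.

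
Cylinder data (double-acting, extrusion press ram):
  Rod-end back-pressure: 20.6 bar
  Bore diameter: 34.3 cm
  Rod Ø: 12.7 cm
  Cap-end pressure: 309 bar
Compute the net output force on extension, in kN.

F ≈ 2690 kN

Cap-side area A_cap = π/4 × (34.3 cm)² = 924.0 cm^2
Rod-side annular area A_ann = π/4 × (34.3² − 12.7²) = 797.3 cm^2
Net thrust = P_cap·A_cap − P_rod·A_ann = 2855 kN − 164.3 kN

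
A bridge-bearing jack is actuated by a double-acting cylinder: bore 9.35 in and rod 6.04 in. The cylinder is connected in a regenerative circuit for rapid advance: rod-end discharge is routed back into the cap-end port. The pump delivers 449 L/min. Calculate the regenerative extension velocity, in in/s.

In regeneration the rod-end outflow joins the pump flow into the cap end, so the net volume the pump must supply per unit advance equals the rod cross-section area.
Rod cross-section A_rod = π/4 × (6.04 in)² = 28.65 in^2
v = Q_pump / A_rod

v ≈ 15.9 in/s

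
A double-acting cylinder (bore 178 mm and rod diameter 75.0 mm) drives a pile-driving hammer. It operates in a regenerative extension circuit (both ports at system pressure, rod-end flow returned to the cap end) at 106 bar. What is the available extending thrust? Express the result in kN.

With equal pressure on both faces, forces on the annular region cancel; the net push is pressure × rod cross-section.
Rod cross-section A_rod = π/4 × (75.0 mm)² = 4418 mm^2
F = P × A_rod

F ≈ 46.8 kN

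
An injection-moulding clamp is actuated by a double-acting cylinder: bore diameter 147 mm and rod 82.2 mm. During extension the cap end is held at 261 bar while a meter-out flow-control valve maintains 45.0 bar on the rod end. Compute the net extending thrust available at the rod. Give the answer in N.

Cap-side area A_cap = π/4 × (147 mm)² = 16970 mm^2
Rod-side annular area A_ann = π/4 × (147² − 82.2²) = 11660 mm^2
Net thrust = P_cap·A_cap − P_rod·A_ann = 4.430e5 N − 52490 N

F ≈ 3.90e5 N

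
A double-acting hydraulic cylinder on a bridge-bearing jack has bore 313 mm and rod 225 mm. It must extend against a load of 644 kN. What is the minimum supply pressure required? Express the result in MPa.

P ≈ 8.37 MPa

Cap-side area A_cap = π/4 × (313 mm)² = 76940 mm^2
P = F / A = 644 kN / A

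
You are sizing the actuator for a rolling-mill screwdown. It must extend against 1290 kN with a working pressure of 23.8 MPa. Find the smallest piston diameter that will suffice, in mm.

D ≈ 263 mm

Extension force acts on the full piston face: F = P × (π/4)D².
D = √(4F / (πP)) = √(4 × 1290 kN / (π × 23.8 MPa))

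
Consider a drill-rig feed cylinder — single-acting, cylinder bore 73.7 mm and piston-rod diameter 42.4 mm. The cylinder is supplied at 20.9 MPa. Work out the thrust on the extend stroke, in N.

Cap-side area A_cap = π/4 × (73.7 mm)² = 4266 mm^2
F = P × A_cap = 20.9 MPa × A_cap

F ≈ 89200 N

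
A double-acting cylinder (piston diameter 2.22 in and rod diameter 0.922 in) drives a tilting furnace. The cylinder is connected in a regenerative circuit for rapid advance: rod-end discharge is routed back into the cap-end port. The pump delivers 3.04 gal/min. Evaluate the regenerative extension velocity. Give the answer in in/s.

In regeneration the rod-end outflow joins the pump flow into the cap end, so the net volume the pump must supply per unit advance equals the rod cross-section area.
Rod cross-section A_rod = π/4 × (0.922 in)² = 0.6677 in^2
v = Q_pump / A_rod

v ≈ 17.5 in/s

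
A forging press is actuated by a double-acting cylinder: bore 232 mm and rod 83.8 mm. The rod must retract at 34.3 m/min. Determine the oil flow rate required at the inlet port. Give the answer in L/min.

Q ≈ 1260 L/min

Rod-side annular area A_ann = π/4 × (232² − 83.8²) = 36760 mm^2
Q = A × v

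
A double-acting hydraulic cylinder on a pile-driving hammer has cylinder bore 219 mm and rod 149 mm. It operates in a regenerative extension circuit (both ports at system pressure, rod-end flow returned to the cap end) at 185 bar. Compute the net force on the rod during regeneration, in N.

F ≈ 3.23e5 N

With equal pressure on both faces, forces on the annular region cancel; the net push is pressure × rod cross-section.
Rod cross-section A_rod = π/4 × (149 mm)² = 17440 mm^2
F = P × A_rod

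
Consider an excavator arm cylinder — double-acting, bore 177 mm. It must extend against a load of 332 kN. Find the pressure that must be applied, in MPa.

Cap-side area A_cap = π/4 × (177 mm)² = 24610 mm^2
P = F / A = 332 kN / A

P ≈ 13.5 MPa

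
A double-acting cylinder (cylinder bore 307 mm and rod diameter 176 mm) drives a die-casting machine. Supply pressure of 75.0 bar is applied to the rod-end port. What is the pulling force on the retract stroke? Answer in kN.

Rod-side annular area A_ann = π/4 × (307² − 176²) = 49690 mm^2
On retraction the pressure acts on the annular area (bore minus rod).
F = P × A_ann

F ≈ 373 kN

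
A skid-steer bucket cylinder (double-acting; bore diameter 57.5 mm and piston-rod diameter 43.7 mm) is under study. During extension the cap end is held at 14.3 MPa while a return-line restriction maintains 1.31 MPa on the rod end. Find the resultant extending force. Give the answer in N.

Cap-side area A_cap = π/4 × (57.5 mm)² = 2597 mm^2
Rod-side annular area A_ann = π/4 × (57.5² − 43.7²) = 1097 mm^2
Net thrust = P_cap·A_cap − P_rod·A_ann = 37130 N − 1437 N

F ≈ 35700 N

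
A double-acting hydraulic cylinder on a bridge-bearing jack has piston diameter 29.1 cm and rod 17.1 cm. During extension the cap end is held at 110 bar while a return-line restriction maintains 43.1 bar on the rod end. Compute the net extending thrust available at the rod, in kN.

Cap-side area A_cap = π/4 × (29.1 cm)² = 665.1 cm^2
Rod-side annular area A_ann = π/4 × (29.1² − 17.1²) = 435.4 cm^2
Net thrust = P_cap·A_cap − P_rod·A_ann = 731.6 kN − 187.7 kN

F ≈ 544 kN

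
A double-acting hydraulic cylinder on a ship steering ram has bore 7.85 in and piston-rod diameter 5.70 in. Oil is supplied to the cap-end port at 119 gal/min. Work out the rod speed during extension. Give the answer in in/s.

v ≈ 9.47 in/s

Cap-side area A_cap = π/4 × (7.85 in)² = 48.40 in^2
v = Q / A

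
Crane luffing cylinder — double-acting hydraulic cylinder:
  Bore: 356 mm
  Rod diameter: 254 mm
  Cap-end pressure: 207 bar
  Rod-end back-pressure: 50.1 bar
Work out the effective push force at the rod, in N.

F ≈ 1.82e6 N

Cap-side area A_cap = π/4 × (356 mm)² = 99540 mm^2
Rod-side annular area A_ann = π/4 × (356² − 254²) = 48870 mm^2
Net thrust = P_cap·A_cap − P_rod·A_ann = 2.060e6 N − 2.448e5 N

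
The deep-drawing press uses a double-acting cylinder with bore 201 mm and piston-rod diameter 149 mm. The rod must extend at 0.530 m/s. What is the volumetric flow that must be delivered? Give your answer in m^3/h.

Q ≈ 60.5 m^3/h

Cap-side area A_cap = π/4 × (201 mm)² = 31730 mm^2
Q = A × v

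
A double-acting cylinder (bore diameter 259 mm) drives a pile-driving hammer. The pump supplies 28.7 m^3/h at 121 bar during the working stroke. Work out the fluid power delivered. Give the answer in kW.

W ≈ 96.5 kW

Hydraulic power = P × Q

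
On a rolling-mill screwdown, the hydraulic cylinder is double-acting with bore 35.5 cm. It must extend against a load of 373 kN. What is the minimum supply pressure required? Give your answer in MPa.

Cap-side area A_cap = π/4 × (35.5 cm)² = 989.8 cm^2
P = F / A = 373 kN / A

P ≈ 3.77 MPa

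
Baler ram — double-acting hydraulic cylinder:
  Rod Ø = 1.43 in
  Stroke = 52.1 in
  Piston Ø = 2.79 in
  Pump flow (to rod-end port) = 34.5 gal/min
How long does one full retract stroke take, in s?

Rod-side annular area A_ann = π/4 × (2.79² − 1.43²) = 4.508 in^2
Swept volume V = A × L; t = V / Q = A·L / Q

t ≈ 1.77 s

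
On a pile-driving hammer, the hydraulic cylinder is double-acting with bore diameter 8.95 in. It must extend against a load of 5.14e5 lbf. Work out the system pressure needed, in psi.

Cap-side area A_cap = π/4 × (8.95 in)² = 62.91 in^2
P = F / A = 5.14e5 lbf / A

P ≈ 8170 psi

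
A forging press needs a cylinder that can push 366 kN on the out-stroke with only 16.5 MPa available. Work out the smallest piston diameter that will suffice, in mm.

Extension force acts on the full piston face: F = P × (π/4)D².
D = √(4F / (πP)) = √(4 × 366 kN / (π × 16.5 MPa))

D ≈ 168 mm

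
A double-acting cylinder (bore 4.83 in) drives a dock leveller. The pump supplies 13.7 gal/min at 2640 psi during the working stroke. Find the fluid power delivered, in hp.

Hydraulic power = P × Q

W ≈ 21.1 hp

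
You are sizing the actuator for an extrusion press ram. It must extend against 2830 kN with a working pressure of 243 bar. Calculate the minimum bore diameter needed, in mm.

Extension force acts on the full piston face: F = P × (π/4)D².
D = √(4F / (πP)) = √(4 × 2830 kN / (π × 243 bar))

D ≈ 385 mm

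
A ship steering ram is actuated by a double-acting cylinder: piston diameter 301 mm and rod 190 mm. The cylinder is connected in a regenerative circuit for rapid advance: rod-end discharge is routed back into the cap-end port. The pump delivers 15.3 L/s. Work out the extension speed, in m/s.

v ≈ 0.540 m/s

In regeneration the rod-end outflow joins the pump flow into the cap end, so the net volume the pump must supply per unit advance equals the rod cross-section area.
Rod cross-section A_rod = π/4 × (190 mm)² = 28350 mm^2
v = Q_pump / A_rod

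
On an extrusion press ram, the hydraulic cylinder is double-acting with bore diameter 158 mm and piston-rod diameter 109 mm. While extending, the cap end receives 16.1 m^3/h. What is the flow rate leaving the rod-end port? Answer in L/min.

Q_out ≈ 141 L/min

Cap-side area A_cap = π/4 × (158 mm)² = 19610 mm^2
Rod-side annular area A_ann = π/4 × (158² − 109²) = 10280 mm^2
Piston speed v = Q_in/A_cap; rod-end outflow Q_out = v × A_ann = Q_in × A_ann/A_cap.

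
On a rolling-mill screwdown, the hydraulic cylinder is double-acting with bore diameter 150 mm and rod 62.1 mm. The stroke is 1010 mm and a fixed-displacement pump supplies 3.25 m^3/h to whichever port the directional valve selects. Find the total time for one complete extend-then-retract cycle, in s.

Cap-side area A_cap = π/4 × (150 mm)² = 17670 mm^2
Rod-side annular area A_ann = π/4 × (150² − 62.1²) = 14640 mm^2
t_ext = A_cap·L/Q = 19.77 s
t_ret = A_ann·L/Q = 16.38 s
t_cycle = t_ext + t_ret

t ≈ 36.2 s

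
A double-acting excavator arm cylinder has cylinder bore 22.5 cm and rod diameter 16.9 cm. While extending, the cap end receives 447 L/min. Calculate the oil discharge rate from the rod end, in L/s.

Q_out ≈ 3.25 L/s

Cap-side area A_cap = π/4 × (22.5 cm)² = 397.6 cm^2
Rod-side annular area A_ann = π/4 × (22.5² − 16.9²) = 173.3 cm^2
Piston speed v = Q_in/A_cap; rod-end outflow Q_out = v × A_ann = Q_in × A_ann/A_cap.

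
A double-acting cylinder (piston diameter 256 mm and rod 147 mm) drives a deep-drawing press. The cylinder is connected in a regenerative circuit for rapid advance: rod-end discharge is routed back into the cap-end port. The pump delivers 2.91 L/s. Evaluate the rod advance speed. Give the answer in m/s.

v ≈ 0.171 m/s

In regeneration the rod-end outflow joins the pump flow into the cap end, so the net volume the pump must supply per unit advance equals the rod cross-section area.
Rod cross-section A_rod = π/4 × (147 mm)² = 16970 mm^2
v = Q_pump / A_rod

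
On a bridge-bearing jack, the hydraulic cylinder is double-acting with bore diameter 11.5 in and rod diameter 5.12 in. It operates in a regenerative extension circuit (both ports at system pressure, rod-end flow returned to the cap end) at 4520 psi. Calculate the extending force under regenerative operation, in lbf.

With equal pressure on both faces, forces on the annular region cancel; the net push is pressure × rod cross-section.
Rod cross-section A_rod = π/4 × (5.12 in)² = 20.59 in^2
F = P × A_rod

F ≈ 93100 lbf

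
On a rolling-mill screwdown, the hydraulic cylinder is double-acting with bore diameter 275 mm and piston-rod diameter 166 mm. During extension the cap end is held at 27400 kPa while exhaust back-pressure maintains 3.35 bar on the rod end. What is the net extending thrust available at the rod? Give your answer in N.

Cap-side area A_cap = π/4 × (275 mm)² = 59400 mm^2
Rod-side annular area A_ann = π/4 × (275² − 166²) = 37750 mm^2
Net thrust = P_cap·A_cap − P_rod·A_ann = 1.627e6 N − 12650 N

F ≈ 1.61e6 N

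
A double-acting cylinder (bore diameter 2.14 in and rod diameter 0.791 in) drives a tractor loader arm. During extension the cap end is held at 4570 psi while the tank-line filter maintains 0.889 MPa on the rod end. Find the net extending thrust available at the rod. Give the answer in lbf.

Cap-side area A_cap = π/4 × (2.14 in)² = 3.597 in^2
Rod-side annular area A_ann = π/4 × (2.14² − 0.791²) = 3.105 in^2
Net thrust = P_cap·A_cap − P_rod·A_ann = 16440 lbf − 400.4 lbf

F ≈ 16000 lbf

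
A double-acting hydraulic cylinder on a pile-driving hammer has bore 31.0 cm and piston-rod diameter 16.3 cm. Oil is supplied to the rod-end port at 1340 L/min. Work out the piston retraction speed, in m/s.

v ≈ 0.409 m/s

Rod-side annular area A_ann = π/4 × (31.0² − 16.3²) = 546.1 cm^2
Flow into the rod-end port fills the annular volume.
v = Q / A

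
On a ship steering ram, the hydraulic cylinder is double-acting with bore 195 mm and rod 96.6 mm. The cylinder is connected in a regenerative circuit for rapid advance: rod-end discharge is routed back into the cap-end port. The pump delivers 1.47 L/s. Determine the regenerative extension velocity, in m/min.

In regeneration the rod-end outflow joins the pump flow into the cap end, so the net volume the pump must supply per unit advance equals the rod cross-section area.
Rod cross-section A_rod = π/4 × (96.6 mm)² = 7329 mm^2
v = Q_pump / A_rod

v ≈ 12.0 m/min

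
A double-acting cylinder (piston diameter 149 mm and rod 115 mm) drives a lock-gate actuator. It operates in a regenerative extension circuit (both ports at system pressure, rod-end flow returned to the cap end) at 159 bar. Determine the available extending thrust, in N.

With equal pressure on both faces, forces on the annular region cancel; the net push is pressure × rod cross-section.
Rod cross-section A_rod = π/4 × (115 mm)² = 10390 mm^2
F = P × A_rod

F ≈ 1.65e5 N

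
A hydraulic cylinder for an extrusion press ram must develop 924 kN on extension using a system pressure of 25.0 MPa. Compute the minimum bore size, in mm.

D ≈ 217 mm

Extension force acts on the full piston face: F = P × (π/4)D².
D = √(4F / (πP)) = √(4 × 924 kN / (π × 25.0 MPa))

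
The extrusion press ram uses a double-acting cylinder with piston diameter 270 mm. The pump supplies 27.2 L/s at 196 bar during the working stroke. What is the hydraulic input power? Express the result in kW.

Hydraulic power = P × Q

W ≈ 533 kW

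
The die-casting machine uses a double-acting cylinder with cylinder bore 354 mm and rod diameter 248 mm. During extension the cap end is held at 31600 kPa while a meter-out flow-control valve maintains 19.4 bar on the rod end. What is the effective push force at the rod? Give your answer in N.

Cap-side area A_cap = π/4 × (354 mm)² = 98420 mm^2
Rod-side annular area A_ann = π/4 × (354² − 248²) = 50120 mm^2
Net thrust = P_cap·A_cap − P_rod·A_ann = 3.110e6 N − 97230 N

F ≈ 3.01e6 N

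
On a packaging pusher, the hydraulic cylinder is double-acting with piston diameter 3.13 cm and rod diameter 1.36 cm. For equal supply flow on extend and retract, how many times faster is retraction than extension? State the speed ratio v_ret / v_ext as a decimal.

v_ret/v_ext ≈ 1.23

Cap-side area A_cap = π/4 × (3.13 cm)² = 7.694 cm^2
Rod-side annular area A_ann = π/4 × (3.13² − 1.36²) = 6.242 cm^2
For equal Q, v ∝ 1/A, so v_ret/v_ext = A_cap/A_ann.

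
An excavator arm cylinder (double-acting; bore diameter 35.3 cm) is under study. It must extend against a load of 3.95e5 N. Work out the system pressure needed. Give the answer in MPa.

P ≈ 4.04 MPa

Cap-side area A_cap = π/4 × (35.3 cm)² = 978.7 cm^2
P = F / A = 3.95e5 N / A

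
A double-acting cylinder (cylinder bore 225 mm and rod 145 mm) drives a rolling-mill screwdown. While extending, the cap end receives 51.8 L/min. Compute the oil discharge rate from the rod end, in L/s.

Q_out ≈ 0.505 L/s

Cap-side area A_cap = π/4 × (225 mm)² = 39760 mm^2
Rod-side annular area A_ann = π/4 × (225² − 145²) = 23250 mm^2
Piston speed v = Q_in/A_cap; rod-end outflow Q_out = v × A_ann = Q_in × A_ann/A_cap.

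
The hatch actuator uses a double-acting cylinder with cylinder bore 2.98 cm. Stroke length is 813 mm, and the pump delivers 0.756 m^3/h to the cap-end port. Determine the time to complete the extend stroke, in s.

t ≈ 2.70 s

Cap-side area A_cap = π/4 × (2.98 cm)² = 6.975 cm^2
Swept volume V = A × L; t = V / Q = A·L / Q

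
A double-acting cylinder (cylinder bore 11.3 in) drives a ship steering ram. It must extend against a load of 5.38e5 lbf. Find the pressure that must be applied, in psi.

Cap-side area A_cap = π/4 × (11.3 in)² = 100.3 in^2
P = F / A = 5.38e5 lbf / A

P ≈ 5360 psi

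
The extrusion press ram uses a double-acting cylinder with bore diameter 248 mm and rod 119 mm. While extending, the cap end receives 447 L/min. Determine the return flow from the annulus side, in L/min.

Q_out ≈ 344 L/min

Cap-side area A_cap = π/4 × (248 mm)² = 48310 mm^2
Rod-side annular area A_ann = π/4 × (248² − 119²) = 37180 mm^2
Piston speed v = Q_in/A_cap; rod-end outflow Q_out = v × A_ann = Q_in × A_ann/A_cap.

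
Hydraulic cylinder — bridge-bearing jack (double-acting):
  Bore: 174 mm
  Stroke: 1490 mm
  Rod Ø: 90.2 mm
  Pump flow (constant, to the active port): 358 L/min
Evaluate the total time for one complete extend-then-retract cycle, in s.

t ≈ 10.3 s

Cap-side area A_cap = π/4 × (174 mm)² = 23780 mm^2
Rod-side annular area A_ann = π/4 × (174² − 90.2²) = 17390 mm^2
t_ext = A_cap·L/Q = 5.938 s
t_ret = A_ann·L/Q = 4.342 s
t_cycle = t_ext + t_ret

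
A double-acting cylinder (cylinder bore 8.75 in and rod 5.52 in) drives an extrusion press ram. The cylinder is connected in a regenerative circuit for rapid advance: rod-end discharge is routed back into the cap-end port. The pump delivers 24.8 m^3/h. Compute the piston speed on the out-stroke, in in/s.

v ≈ 17.6 in/s

In regeneration the rod-end outflow joins the pump flow into the cap end, so the net volume the pump must supply per unit advance equals the rod cross-section area.
Rod cross-section A_rod = π/4 × (5.52 in)² = 23.93 in^2
v = Q_pump / A_rod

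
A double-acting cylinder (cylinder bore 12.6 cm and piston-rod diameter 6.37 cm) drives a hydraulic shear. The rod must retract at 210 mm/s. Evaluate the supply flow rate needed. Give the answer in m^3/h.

Rod-side annular area A_ann = π/4 × (12.6² − 6.37²) = 92.82 cm^2
Q = A × v

Q ≈ 7.02 m^3/h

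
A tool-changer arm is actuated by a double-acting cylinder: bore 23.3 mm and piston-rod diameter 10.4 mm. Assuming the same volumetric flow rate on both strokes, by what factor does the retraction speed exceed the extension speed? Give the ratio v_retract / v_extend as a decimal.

Cap-side area A_cap = π/4 × (23.3 mm)² = 426.4 mm^2
Rod-side annular area A_ann = π/4 × (23.3² − 10.4²) = 341.4 mm^2
For equal Q, v ∝ 1/A, so v_ret/v_ext = A_cap/A_ann.

v_ret/v_ext ≈ 1.25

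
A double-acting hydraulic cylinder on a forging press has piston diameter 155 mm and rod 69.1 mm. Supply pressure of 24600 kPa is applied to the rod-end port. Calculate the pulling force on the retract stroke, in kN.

F ≈ 372 kN

Rod-side annular area A_ann = π/4 × (155² − 69.1²) = 15120 mm^2
On retraction the pressure acts on the annular area (bore minus rod).
F = P × A_ann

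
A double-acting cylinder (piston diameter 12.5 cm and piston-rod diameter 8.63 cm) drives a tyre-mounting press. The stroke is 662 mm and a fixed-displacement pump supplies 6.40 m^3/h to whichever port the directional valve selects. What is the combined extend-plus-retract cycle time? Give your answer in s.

Cap-side area A_cap = π/4 × (12.5 cm)² = 122.7 cm^2
Rod-side annular area A_ann = π/4 × (12.5² − 8.63²) = 64.22 cm^2
t_ext = A_cap·L/Q = 4.570 s
t_ret = A_ann·L/Q = 2.392 s
t_cycle = t_ext + t_ret

t ≈ 6.96 s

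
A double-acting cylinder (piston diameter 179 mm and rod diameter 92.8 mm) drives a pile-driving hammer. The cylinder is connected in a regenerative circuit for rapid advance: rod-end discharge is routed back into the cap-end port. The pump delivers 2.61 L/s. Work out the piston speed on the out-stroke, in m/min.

v ≈ 23.2 m/min

In regeneration the rod-end outflow joins the pump flow into the cap end, so the net volume the pump must supply per unit advance equals the rod cross-section area.
Rod cross-section A_rod = π/4 × (92.8 mm)² = 6764 mm^2
v = Q_pump / A_rod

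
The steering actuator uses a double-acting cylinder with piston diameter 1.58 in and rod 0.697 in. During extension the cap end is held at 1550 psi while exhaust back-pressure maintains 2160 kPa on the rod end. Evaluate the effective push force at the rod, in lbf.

Cap-side area A_cap = π/4 × (1.58 in)² = 1.961 in^2
Rod-side annular area A_ann = π/4 × (1.58² − 0.697²) = 1.579 in^2
Net thrust = P_cap·A_cap − P_rod·A_ann = 3039 lbf − 494.7 lbf

F ≈ 2540 lbf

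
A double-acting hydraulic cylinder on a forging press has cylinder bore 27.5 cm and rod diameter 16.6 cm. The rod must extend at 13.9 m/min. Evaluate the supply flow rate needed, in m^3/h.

Cap-side area A_cap = π/4 × (27.5 cm)² = 594.0 cm^2
Q = A × v

Q ≈ 49.5 m^3/h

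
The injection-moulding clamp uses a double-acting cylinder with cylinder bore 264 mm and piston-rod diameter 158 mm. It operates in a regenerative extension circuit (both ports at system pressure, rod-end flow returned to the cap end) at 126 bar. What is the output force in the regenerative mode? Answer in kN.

With equal pressure on both faces, forces on the annular region cancel; the net push is pressure × rod cross-section.
Rod cross-section A_rod = π/4 × (158 mm)² = 19610 mm^2
F = P × A_rod

F ≈ 247 kN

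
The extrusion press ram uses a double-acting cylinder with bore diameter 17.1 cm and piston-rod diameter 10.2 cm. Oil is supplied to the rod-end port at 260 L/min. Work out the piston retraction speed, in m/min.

Rod-side annular area A_ann = π/4 × (17.1² − 10.2²) = 147.9 cm^2
Flow into the rod-end port fills the annular volume.
v = Q / A

v ≈ 17.6 m/min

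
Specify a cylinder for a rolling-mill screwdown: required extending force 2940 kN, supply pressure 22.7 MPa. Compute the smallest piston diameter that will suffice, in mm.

D ≈ 406 mm

Extension force acts on the full piston face: F = P × (π/4)D².
D = √(4F / (πP)) = √(4 × 2940 kN / (π × 22.7 MPa))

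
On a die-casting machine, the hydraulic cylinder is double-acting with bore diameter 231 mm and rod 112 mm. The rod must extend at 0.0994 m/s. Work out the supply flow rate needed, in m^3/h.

Cap-side area A_cap = π/4 × (231 mm)² = 41910 mm^2
Q = A × v

Q ≈ 15.0 m^3/h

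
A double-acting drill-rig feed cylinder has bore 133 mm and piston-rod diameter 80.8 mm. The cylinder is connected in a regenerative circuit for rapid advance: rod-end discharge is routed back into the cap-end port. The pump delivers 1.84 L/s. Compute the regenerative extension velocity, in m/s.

In regeneration the rod-end outflow joins the pump flow into the cap end, so the net volume the pump must supply per unit advance equals the rod cross-section area.
Rod cross-section A_rod = π/4 × (80.8 mm)² = 5128 mm^2
v = Q_pump / A_rod

v ≈ 0.359 m/s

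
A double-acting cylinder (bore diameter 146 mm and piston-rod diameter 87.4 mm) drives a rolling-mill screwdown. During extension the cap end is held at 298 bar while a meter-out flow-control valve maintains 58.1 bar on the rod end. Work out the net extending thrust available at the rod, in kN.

Cap-side area A_cap = π/4 × (146 mm)² = 16740 mm^2
Rod-side annular area A_ann = π/4 × (146² − 87.4²) = 10740 mm^2
Net thrust = P_cap·A_cap − P_rod·A_ann = 498.9 kN − 62.41 kN

F ≈ 436 kN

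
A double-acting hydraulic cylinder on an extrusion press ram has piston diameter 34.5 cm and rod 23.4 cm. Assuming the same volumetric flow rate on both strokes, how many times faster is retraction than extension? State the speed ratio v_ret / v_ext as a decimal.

v_ret/v_ext ≈ 1.85

Cap-side area A_cap = π/4 × (34.5 cm)² = 934.8 cm^2
Rod-side annular area A_ann = π/4 × (34.5² − 23.4²) = 504.8 cm^2
For equal Q, v ∝ 1/A, so v_ret/v_ext = A_cap/A_ann.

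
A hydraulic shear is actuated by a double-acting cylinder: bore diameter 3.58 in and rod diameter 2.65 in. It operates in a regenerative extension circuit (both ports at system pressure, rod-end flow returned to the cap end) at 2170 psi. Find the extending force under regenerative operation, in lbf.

With equal pressure on both faces, forces on the annular region cancel; the net push is pressure × rod cross-section.
Rod cross-section A_rod = π/4 × (2.65 in)² = 5.515 in^2
F = P × A_rod

F ≈ 12000 lbf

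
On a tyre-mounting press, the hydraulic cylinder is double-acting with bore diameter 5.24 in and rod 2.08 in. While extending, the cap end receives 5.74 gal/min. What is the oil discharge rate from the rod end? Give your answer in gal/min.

Cap-side area A_cap = π/4 × (5.24 in)² = 21.57 in^2
Rod-side annular area A_ann = π/4 × (5.24² − 2.08²) = 18.17 in^2
Piston speed v = Q_in/A_cap; rod-end outflow Q_out = v × A_ann = Q_in × A_ann/A_cap.

Q_out ≈ 4.84 gal/min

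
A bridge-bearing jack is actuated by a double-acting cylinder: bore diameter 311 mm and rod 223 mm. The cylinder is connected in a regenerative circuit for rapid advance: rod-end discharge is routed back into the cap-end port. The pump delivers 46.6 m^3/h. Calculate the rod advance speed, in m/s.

In regeneration the rod-end outflow joins the pump flow into the cap end, so the net volume the pump must supply per unit advance equals the rod cross-section area.
Rod cross-section A_rod = π/4 × (223 mm)² = 39060 mm^2
v = Q_pump / A_rod

v ≈ 0.331 m/s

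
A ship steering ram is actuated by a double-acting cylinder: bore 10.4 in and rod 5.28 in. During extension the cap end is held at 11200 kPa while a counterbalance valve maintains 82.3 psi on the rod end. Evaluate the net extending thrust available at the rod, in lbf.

Cap-side area A_cap = π/4 × (10.4 in)² = 84.95 in^2
Rod-side annular area A_ann = π/4 × (10.4² − 5.28²) = 63.05 in^2
Net thrust = P_cap·A_cap − P_rod·A_ann = 1.380e5 lbf − 5189 lbf

F ≈ 1.33e5 lbf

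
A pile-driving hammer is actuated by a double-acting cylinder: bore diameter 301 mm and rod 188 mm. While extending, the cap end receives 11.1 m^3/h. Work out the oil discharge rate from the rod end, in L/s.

Q_out ≈ 1.88 L/s

Cap-side area A_cap = π/4 × (301 mm)² = 71160 mm^2
Rod-side annular area A_ann = π/4 × (301² − 188²) = 43400 mm^2
Piston speed v = Q_in/A_cap; rod-end outflow Q_out = v × A_ann = Q_in × A_ann/A_cap.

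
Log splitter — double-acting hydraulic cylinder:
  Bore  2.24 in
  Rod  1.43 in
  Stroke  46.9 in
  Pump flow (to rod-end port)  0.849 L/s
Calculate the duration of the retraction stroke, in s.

t ≈ 2.11 s

Rod-side annular area A_ann = π/4 × (2.24² − 1.43²) = 2.335 in^2
Swept volume V = A × L; t = V / Q = A·L / Q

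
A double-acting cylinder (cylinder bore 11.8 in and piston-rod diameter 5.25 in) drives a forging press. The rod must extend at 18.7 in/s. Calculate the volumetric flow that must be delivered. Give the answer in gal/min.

Q ≈ 531 gal/min

Cap-side area A_cap = π/4 × (11.8 in)² = 109.4 in^2
Q = A × v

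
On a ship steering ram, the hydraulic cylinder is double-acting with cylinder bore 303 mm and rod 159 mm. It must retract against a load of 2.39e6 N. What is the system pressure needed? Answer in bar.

Rod-side annular area A_ann = π/4 × (303² − 159²) = 52250 mm^2
Retraction: pressure acts on the annular area.
P = F / A = 2.39e6 N / A

P ≈ 457 bar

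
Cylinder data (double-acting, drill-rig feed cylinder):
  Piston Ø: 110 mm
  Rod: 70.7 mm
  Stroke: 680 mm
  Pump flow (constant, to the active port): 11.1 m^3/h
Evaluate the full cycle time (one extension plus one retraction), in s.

Cap-side area A_cap = π/4 × (110 mm)² = 9503 mm^2
Rod-side annular area A_ann = π/4 × (110² − 70.7²) = 5578 mm^2
t_ext = A_cap·L/Q = 2.096 s
t_ret = A_ann·L/Q = 1.230 s
t_cycle = t_ext + t_ret

t ≈ 3.33 s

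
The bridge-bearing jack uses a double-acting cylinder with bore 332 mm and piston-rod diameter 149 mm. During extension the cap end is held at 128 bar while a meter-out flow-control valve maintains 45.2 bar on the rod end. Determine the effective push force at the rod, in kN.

F ≈ 796 kN

Cap-side area A_cap = π/4 × (332 mm)² = 86570 mm^2
Rod-side annular area A_ann = π/4 × (332² − 149²) = 69130 mm^2
Net thrust = P_cap·A_cap − P_rod·A_ann = 1108 kN − 312.5 kN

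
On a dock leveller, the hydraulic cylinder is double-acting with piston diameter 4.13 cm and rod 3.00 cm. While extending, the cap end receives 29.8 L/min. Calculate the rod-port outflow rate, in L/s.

Cap-side area A_cap = π/4 × (4.13 cm)² = 13.40 cm^2
Rod-side annular area A_ann = π/4 × (4.13² − 3.00²) = 6.328 cm^2
Piston speed v = Q_in/A_cap; rod-end outflow Q_out = v × A_ann = Q_in × A_ann/A_cap.

Q_out ≈ 0.235 L/s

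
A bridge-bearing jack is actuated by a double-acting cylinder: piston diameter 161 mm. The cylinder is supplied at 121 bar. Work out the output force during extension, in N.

Cap-side area A_cap = π/4 × (161 mm)² = 20360 mm^2
F = P × A_cap = 121 bar × A_cap

F ≈ 2.46e5 N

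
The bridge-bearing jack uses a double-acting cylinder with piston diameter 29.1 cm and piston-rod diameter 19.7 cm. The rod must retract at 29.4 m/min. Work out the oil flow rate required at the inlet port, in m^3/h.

Q ≈ 63.6 m^3/h

Rod-side annular area A_ann = π/4 × (29.1² − 19.7²) = 360.3 cm^2
Q = A × v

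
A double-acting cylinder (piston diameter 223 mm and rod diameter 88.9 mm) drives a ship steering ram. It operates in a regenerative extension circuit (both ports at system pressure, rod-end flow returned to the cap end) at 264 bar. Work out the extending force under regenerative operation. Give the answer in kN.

F ≈ 164 kN

With equal pressure on both faces, forces on the annular region cancel; the net push is pressure × rod cross-section.
Rod cross-section A_rod = π/4 × (88.9 mm)² = 6207 mm^2
F = P × A_rod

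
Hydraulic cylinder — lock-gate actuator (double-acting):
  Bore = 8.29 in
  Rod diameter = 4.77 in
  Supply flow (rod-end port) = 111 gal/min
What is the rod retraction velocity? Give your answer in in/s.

v ≈ 11.8 in/s

Rod-side annular area A_ann = π/4 × (8.29² − 4.77²) = 36.11 in^2
Flow into the rod-end port fills the annular volume.
v = Q / A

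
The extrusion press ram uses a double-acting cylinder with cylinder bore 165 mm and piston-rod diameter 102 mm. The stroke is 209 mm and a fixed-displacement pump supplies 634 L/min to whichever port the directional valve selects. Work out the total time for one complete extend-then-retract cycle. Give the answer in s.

Cap-side area A_cap = π/4 × (165 mm)² = 21380 mm^2
Rod-side annular area A_ann = π/4 × (165² − 102²) = 13210 mm^2
t_ext = A_cap·L/Q = 0.4229 s
t_ret = A_ann·L/Q = 0.2613 s
t_cycle = t_ext + t_ret

t ≈ 0.684 s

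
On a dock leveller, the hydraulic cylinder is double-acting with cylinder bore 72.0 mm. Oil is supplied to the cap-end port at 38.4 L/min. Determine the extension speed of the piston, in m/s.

Cap-side area A_cap = π/4 × (72.0 mm)² = 4072 mm^2
v = Q / A

v ≈ 0.157 m/s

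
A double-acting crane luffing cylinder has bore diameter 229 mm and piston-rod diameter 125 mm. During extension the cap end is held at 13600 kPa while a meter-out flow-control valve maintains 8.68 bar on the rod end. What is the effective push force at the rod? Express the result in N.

Cap-side area A_cap = π/4 × (229 mm)² = 41190 mm^2
Rod-side annular area A_ann = π/4 × (229² − 125²) = 28920 mm^2
Net thrust = P_cap·A_cap − P_rod·A_ann = 5.601e5 N − 25100 N

F ≈ 5.35e5 N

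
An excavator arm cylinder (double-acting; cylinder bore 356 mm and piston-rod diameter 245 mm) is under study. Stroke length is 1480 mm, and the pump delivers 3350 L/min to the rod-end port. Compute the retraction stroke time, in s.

Rod-side annular area A_ann = π/4 × (356² − 245²) = 52390 mm^2
Swept volume V = A × L; t = V / Q = A·L / Q

t ≈ 1.39 s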